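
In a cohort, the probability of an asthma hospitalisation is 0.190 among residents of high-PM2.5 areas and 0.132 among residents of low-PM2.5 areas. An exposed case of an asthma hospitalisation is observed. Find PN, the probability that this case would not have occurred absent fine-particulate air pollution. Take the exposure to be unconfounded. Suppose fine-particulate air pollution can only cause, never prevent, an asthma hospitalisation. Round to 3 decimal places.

PN ≈ 0.305

Let p₁ = 0.19, p₀ = 0.132.
Under exogeneity and monotonicity, PN = (p₁ − p₀) / p₁.
PN = (0.19 − 0.132) / 0.19 = 0.058 / 0.19 ≈ 0.3053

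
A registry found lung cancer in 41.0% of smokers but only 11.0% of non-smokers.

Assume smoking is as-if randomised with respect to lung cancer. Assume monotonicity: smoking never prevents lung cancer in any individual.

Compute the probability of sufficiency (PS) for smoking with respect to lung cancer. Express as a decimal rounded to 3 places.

p₁ = 0.41, p₀ = 0.11.
Under exogeneity and monotonicity, PS = (p₁ − p₀) / (1 − p₀).
PS = (0.41 − 0.11) / (1 − 0.11) = 0.3 / 0.89 ≈ 0.3371

PS ≈ 0.337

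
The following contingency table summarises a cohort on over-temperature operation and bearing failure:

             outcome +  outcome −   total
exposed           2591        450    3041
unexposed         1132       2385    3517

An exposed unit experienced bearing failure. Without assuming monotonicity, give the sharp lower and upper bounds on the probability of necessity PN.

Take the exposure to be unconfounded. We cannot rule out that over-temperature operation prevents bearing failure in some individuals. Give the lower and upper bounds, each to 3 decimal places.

0.622 ≤ PN ≤ 0.796

p₁ = P(outcome | exposed) = 2591/3041 = 0.85202
p₀ = P(outcome | unexposed) = 1132/3517 = 0.32187
Under exogeneity alone the bounds on PN are max{0,(p₁−p₀)/p₁} ≤ PN ≤ min{1,(1−p₀)/p₁}.
  lower = (p₁ − p₀)/p₁ = 0.53016 / 0.85202 ≈ 0.6222
  upper = min{1, (1 − p₀)/p₁} = 0.67813 / 0.85202 ≈ 0.7959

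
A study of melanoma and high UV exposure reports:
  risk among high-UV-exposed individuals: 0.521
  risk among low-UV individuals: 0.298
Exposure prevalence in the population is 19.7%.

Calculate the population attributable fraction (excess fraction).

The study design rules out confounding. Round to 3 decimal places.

Let p₁ = 0.521, p₀ = 0.298.
Overall risk P(Y=1) = π·p₁ + (1−π)·p₀ = 0.197×0.521 + 0.803×0.298 = 0.34193.
Under exogeneity, PAF = [P(Y=1) − p₀] / P(Y=1).
PAF = (0.34193 − 0.298) / 0.34193 ≈ 0.1285

PAF ≈ 0.128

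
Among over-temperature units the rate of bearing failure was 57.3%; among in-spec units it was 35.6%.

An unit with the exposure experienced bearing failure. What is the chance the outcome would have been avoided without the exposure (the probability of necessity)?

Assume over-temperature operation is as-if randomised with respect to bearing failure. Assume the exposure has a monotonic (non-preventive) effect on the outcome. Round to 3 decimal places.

PN ≈ 0.379

p₁ = 0.573, p₀ = 0.356.
Under exogeneity and monotonicity, PN = (p₁ − p₀) / p₁.
PN = (0.573 − 0.356) / 0.573 = 0.217 / 0.573 ≈ 0.3787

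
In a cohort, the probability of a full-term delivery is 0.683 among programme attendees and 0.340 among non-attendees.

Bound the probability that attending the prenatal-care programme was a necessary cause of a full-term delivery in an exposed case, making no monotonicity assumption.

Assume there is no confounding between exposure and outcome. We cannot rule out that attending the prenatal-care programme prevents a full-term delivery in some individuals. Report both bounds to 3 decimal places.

0.502 ≤ PN ≤ 0.966

Let p₁ = 0.683, p₀ = 0.34.
Under exogeneity alone the bounds on PN are max{0,(p₁−p₀)/p₁} ≤ PN ≤ min{1,(1−p₀)/p₁}.
  lower = (p₁ − p₀)/p₁ = 0.343 / 0.683 ≈ 0.5022
  upper = min{1, (1 − p₀)/p₁} = 0.66 / 0.683 ≈ 0.9663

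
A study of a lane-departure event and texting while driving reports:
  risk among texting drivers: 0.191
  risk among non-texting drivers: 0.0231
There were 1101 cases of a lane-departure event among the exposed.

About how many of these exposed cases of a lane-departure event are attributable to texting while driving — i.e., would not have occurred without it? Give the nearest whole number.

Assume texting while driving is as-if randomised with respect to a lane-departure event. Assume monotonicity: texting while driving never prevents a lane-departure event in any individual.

about 968 cases

Let p₁ = 0.191, p₀ = 0.0231.
PN = (p₁ − p₀)/p₁ = (0.191 − 0.0231) / 0.191 ≈ 0.87906.
Attributable cases ≈ PN × (exposed cases) = 0.87906 × 1101 ≈ 967.84.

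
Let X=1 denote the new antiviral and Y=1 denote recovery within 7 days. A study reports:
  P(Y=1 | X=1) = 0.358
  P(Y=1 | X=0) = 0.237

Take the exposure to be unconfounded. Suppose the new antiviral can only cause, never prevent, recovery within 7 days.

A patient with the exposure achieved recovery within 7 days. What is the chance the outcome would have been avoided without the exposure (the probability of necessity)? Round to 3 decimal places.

Let p₁ = 0.358, p₀ = 0.237.
Under exogeneity and monotonicity, PN = (p₁ − p₀) / p₁.
PN = (0.358 − 0.237) / 0.358 = 0.121 / 0.358 ≈ 0.3380

PN ≈ 0.338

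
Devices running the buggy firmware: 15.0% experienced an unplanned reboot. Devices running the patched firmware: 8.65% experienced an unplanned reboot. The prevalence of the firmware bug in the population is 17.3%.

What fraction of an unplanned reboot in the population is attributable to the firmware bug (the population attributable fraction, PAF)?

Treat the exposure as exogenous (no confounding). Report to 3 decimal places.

PAF ≈ 0.113

p₁ = 0.15, p₀ = 0.0865.
Overall risk P(Y=1) = π·p₁ + (1−π)·p₀ = 0.173×0.15 + 0.827×0.0865 = 0.097486.
Under exogeneity, PAF = [P(Y=1) − p₀] / P(Y=1).
PAF = (0.097486 − 0.0865) / 0.097486 ≈ 0.1127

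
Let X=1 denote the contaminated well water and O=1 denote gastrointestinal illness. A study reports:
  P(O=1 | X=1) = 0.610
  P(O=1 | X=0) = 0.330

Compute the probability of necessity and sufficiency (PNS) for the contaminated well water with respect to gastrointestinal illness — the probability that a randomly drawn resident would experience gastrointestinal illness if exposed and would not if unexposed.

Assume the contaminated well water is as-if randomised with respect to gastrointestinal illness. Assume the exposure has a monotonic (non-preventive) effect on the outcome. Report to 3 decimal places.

PNS ≈ 0.280

Let p₁ = 0.61, p₀ = 0.33.
Under exogeneity and monotonicity, PNS = p₁ − p₀.
PNS = 0.61 − 0.33 = 0.28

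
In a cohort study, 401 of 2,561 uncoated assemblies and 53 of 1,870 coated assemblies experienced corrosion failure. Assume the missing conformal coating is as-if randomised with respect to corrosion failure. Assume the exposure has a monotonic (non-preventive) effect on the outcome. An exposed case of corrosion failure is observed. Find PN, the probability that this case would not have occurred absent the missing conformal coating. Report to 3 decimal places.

p₁ = P(outcome | exposed) = 401/2561 = 0.15658
p₀ = P(outcome | unexposed) = 53/1870 = 0.028342
Under exogeneity and monotonicity, PN = (p₁ − p₀) / p₁.
PN = (0.15658 − 0.028342) / 0.15658 = 0.12824 / 0.15658 ≈ 0.8190

PN ≈ 0.819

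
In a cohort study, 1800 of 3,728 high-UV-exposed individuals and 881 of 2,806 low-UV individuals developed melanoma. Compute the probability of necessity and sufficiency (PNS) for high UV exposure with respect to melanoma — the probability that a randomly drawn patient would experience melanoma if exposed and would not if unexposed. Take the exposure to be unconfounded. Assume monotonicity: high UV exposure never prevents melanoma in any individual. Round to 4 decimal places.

p₁ = P(outcome | exposed) = 1800/3728 = 0.48283
p₀ = P(outcome | unexposed) = 881/2806 = 0.31397
Under exogeneity and monotonicity, PNS = p₁ − p₀.
PNS = 0.48283 − 0.31397 = 0.16886

PNS ≈ 0.1689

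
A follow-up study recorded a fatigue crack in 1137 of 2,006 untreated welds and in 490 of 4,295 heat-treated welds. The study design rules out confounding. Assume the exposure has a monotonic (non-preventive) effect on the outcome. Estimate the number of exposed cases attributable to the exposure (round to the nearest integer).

about 908 cases

p₁ = P(outcome | exposed) = 1137/2006 = 0.5668
p₀ = P(outcome | unexposed) = 490/4295 = 0.11409
PN = (p₁ − p₀)/p₁ = (0.5668 − 0.11409) / 0.5668 ≈ 0.79872.
Attributable cases ≈ PN × (exposed cases) = 0.79872 × 1137 ≈ 908.14.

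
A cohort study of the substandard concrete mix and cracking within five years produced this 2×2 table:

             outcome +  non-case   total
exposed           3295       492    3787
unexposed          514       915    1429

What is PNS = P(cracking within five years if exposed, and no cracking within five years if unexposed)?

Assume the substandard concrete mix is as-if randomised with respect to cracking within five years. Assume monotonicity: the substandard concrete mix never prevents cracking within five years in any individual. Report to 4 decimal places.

p₁ = P(outcome | exposed) = 3295/3787 = 0.87008
p₀ = P(outcome | unexposed) = 514/1429 = 0.35969
Under exogeneity and monotonicity, PNS = p₁ − p₀.
PNS = 0.87008 − 0.35969 = 0.51039

PNS ≈ 0.5104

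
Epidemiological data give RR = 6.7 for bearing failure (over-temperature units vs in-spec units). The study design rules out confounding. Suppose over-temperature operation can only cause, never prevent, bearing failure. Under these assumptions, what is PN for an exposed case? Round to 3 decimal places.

Under exogeneity and monotonicity, PN = (RR − 1) / RR = 1 − 1/RR.
PN = (6.7 − 1) / 6.7 = 5.7 / 6.7 ≈ 0.8507

PN ≈ 0.851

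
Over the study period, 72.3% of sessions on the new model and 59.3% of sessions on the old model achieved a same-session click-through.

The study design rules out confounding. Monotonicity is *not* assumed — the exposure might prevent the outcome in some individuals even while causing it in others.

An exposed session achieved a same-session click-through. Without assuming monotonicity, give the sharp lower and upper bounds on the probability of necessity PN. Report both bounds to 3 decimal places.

0.180 ≤ PN ≤ 0.563

p₁ = 0.723, p₀ = 0.593.
Under exogeneity alone the bounds on PN are max{0,(p₁−p₀)/p₁} ≤ PN ≤ min{1,(1−p₀)/p₁}.
  lower = (p₁ − p₀)/p₁ = 0.13 / 0.723 ≈ 0.1798
  upper = min{1, (1 − p₀)/p₁} = 0.407 / 0.723 ≈ 0.5629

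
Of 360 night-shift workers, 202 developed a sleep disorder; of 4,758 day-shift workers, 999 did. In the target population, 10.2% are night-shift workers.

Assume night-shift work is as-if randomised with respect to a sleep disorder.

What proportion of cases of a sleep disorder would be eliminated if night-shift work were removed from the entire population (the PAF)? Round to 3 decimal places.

PAF ≈ 0.146

p₁ = P(outcome | exposed) = 202/360 = 0.56111
p₀ = P(outcome | unexposed) = 999/4758 = 0.20996
Overall risk P(Y=1) = π·p₁ + (1−π)·p₀ = 0.102×0.56111 + 0.898×0.20996 = 0.24578.
Under exogeneity, PAF = [P(Y=1) − p₀] / P(Y=1).
PAF = (0.24578 − 0.20996) / 0.24578 ≈ 0.1457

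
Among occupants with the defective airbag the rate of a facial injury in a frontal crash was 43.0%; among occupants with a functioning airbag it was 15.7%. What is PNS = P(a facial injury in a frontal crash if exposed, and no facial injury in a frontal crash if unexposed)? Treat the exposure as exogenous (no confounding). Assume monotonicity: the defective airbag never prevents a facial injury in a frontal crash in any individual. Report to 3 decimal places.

p₁ = 0.43, p₀ = 0.157.
Under exogeneity and monotonicity, PNS = p₁ − p₀.
PNS = 0.43 − 0.157 = 0.273

PNS ≈ 0.273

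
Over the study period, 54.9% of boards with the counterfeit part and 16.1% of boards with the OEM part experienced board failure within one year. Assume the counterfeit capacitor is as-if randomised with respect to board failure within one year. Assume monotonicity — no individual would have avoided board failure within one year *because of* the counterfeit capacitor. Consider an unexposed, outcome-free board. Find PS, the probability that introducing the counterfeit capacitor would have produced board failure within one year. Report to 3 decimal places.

PS ≈ 0.462

p₁ = 0.549, p₀ = 0.161.
Under exogeneity and monotonicity, PS = (p₁ − p₀) / (1 − p₀).
PS = (0.549 − 0.161) / (1 − 0.161) = 0.388 / 0.839 ≈ 0.4625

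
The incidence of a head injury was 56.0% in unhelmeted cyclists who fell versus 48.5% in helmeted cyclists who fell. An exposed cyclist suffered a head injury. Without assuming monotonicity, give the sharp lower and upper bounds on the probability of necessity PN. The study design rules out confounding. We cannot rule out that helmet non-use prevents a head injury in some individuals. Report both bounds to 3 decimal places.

0.134 ≤ PN ≤ 0.920

p₁ = 0.56, p₀ = 0.485.
Under exogeneity alone the bounds on PN are max{0,(p₁−p₀)/p₁} ≤ PN ≤ min{1,(1−p₀)/p₁}.
  lower = (p₁ − p₀)/p₁ = 0.075 / 0.56 ≈ 0.1339
  upper = min{1, (1 − p₀)/p₁} = 0.515 / 0.56 ≈ 0.9196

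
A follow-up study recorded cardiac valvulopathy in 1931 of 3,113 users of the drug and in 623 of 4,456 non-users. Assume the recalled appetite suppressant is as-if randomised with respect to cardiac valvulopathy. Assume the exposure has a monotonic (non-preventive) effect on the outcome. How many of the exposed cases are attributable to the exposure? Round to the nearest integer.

about 1496 cases

p₁ = P(outcome | exposed) = 1931/3113 = 0.6203
p₀ = P(outcome | unexposed) = 623/4456 = 0.13981
PN = (p₁ − p₀)/p₁ = (0.6203 − 0.13981) / 0.6203 ≈ 0.77461.
Attributable cases ≈ PN × (exposed cases) = 0.77461 × 1931 ≈ 1495.77.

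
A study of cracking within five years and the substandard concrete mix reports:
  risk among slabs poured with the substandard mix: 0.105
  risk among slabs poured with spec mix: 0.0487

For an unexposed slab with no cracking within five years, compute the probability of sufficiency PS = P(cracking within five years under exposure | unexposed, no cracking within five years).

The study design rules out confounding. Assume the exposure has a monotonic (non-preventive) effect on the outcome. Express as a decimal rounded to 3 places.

Let p₁ = 0.105, p₀ = 0.0487.
Under exogeneity and monotonicity, PS = (p₁ − p₀) / (1 − p₀).
PS = (0.105 − 0.0487) / (1 − 0.0487) = 0.0563 / 0.9513 ≈ 0.0592

PS ≈ 0.059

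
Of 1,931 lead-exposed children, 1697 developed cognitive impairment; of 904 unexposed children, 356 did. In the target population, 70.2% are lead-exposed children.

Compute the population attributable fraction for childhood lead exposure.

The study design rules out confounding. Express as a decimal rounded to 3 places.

p₁ = P(outcome | exposed) = 1697/1931 = 0.87882
p₀ = P(outcome | unexposed) = 356/904 = 0.39381
Overall risk P(Y=1) = π·p₁ + (1−π)·p₀ = 0.702×0.87882 + 0.298×0.39381 = 0.73429.
Under exogeneity, PAF = [P(Y=1) − p₀] / P(Y=1).
PAF = (0.73429 − 0.39381) / 0.73429 ≈ 0.4637

PAF ≈ 0.464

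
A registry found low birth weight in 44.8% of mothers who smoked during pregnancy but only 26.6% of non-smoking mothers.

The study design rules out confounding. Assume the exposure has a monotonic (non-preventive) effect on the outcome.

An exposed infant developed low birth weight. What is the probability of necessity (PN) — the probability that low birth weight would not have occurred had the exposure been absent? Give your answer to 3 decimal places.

p₁ = 0.448, p₀ = 0.266.
Under exogeneity and monotonicity, PN = (p₁ − p₀) / p₁.
PN = (0.448 − 0.266) / 0.448 = 0.182 / 0.448 ≈ 0.4062

PN ≈ 0.406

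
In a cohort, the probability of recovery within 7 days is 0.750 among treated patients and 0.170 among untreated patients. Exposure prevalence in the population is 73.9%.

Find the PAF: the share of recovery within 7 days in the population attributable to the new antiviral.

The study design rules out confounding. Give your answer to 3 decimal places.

Let p₁ = 0.75, p₀ = 0.17.
Overall risk P(Y=1) = π·p₁ + (1−π)·p₀ = 0.739×0.75 + 0.261×0.17 = 0.59862.
Under exogeneity, PAF = [P(Y=1) − p₀] / P(Y=1).
PAF = (0.59862 − 0.17) / 0.59862 ≈ 0.7160

PAF ≈ 0.716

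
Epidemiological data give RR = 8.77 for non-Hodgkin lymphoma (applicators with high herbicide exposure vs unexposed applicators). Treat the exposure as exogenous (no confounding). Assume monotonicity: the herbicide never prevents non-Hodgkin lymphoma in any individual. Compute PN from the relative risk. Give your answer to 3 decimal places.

Under exogeneity and monotonicity, PN = (RR − 1) / RR = 1 − 1/RR.
PN = (8.77 − 1) / 8.77 = 7.77 / 8.77 ≈ 0.8860

PN ≈ 0.886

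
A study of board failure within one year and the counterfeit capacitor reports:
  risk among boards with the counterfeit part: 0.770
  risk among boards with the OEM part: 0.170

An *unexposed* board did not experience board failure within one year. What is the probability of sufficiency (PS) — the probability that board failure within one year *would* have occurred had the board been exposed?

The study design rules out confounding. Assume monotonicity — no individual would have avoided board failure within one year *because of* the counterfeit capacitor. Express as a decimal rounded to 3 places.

PS ≈ 0.723

Let p₁ = 0.77, p₀ = 0.17.
Under exogeneity and monotonicity, PS = (p₁ − p₀) / (1 − p₀).
PS = (0.77 − 0.17) / (1 − 0.17) = 0.6 / 0.83 ≈ 0.7229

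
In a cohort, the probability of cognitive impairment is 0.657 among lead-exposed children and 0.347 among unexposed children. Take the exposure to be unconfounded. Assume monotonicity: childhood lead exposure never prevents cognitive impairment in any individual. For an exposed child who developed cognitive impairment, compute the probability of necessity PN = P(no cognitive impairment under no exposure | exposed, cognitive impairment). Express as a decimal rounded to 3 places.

PN ≈ 0.472

Let p₁ = 0.657, p₀ = 0.347.
Under exogeneity and monotonicity, PN = (p₁ − p₀) / p₁.
PN = (0.657 − 0.347) / 0.657 = 0.31 / 0.657 ≈ 0.4718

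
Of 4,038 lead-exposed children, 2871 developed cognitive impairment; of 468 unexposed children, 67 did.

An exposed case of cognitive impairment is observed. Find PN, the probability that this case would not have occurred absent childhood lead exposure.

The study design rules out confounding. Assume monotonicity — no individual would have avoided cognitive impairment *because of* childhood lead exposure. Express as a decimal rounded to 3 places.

PN ≈ 0.799

p₁ = P(outcome | exposed) = 2871/4038 = 0.711
p₀ = P(outcome | unexposed) = 67/468 = 0.14316
Under exogeneity and monotonicity, PN = (p₁ − p₀) / p₁.
PN = (0.711 − 0.14316) / 0.711 = 0.56783 / 0.711 ≈ 0.7986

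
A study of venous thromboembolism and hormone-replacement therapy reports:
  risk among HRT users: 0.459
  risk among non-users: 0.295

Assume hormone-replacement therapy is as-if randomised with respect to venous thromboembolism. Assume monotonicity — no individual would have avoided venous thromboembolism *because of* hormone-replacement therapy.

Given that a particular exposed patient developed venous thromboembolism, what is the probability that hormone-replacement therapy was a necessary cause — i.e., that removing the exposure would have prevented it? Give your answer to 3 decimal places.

Let p₁ = 0.459, p₀ = 0.295.
Under exogeneity and monotonicity, PN = (p₁ − p₀) / p₁.
PN = (0.459 − 0.295) / 0.459 = 0.164 / 0.459 ≈ 0.3573

PN ≈ 0.357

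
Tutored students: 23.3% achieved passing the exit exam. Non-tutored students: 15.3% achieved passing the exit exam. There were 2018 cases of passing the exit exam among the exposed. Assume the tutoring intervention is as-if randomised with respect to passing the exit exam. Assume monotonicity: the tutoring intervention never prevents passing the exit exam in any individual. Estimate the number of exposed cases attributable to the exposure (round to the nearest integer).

p₁ = 0.233, p₀ = 0.153.
PN = (p₁ − p₀)/p₁ = (0.233 − 0.153) / 0.233 ≈ 0.34335.
Attributable cases ≈ PN × (exposed cases) = 0.34335 × 2018 ≈ 692.88.

about 693 cases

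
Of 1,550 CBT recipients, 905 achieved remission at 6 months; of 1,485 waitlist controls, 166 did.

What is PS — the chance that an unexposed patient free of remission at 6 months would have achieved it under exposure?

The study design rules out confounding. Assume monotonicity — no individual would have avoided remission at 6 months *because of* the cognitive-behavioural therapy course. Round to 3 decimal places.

PS ≈ 0.531

p₁ = P(outcome | exposed) = 905/1550 = 0.58387
p₀ = P(outcome | unexposed) = 166/1485 = 0.11178
Under exogeneity and monotonicity, PS = (p₁ − p₀) / (1 − p₀).
PS = (0.58387 − 0.11178) / (1 − 0.11178) = 0.47209 / 0.88822 ≈ 0.5315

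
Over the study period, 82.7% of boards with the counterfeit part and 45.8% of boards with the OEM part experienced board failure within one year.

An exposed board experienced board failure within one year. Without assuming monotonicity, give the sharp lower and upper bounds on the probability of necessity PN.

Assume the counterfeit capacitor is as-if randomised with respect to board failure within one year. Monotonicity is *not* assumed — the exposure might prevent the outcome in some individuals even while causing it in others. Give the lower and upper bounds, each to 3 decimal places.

0.446 ≤ PN ≤ 0.655

p₁ = 0.827, p₀ = 0.458.
Under exogeneity alone the bounds on PN are max{0,(p₁−p₀)/p₁} ≤ PN ≤ min{1,(1−p₀)/p₁}.
  lower = (p₁ − p₀)/p₁ = 0.369 / 0.827 ≈ 0.4462
  upper = min{1, (1 − p₀)/p₁} = 0.542 / 0.827 ≈ 0.6554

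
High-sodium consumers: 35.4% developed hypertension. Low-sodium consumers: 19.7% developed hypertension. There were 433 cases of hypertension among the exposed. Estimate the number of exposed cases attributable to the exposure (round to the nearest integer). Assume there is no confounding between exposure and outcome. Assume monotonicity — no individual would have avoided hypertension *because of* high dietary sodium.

about 192 cases

p₁ = 0.354, p₀ = 0.197.
PN = (p₁ − p₀)/p₁ = (0.354 − 0.197) / 0.354 ≈ 0.44350.
Attributable cases ≈ PN × (exposed cases) = 0.44350 × 433 ≈ 192.04.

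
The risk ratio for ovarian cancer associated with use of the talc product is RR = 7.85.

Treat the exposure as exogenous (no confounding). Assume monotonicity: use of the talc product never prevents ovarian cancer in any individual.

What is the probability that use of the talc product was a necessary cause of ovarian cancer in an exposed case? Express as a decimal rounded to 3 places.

PN ≈ 0.873

Under exogeneity and monotonicity, PN = (RR − 1) / RR = 1 − 1/RR.
PN = (7.85 − 1) / 7.85 = 6.85 / 7.85 ≈ 0.8726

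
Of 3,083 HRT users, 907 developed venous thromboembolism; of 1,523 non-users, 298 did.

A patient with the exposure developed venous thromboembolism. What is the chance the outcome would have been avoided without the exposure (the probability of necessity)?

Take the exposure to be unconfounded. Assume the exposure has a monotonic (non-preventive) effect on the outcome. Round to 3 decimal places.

PN ≈ 0.335

p₁ = P(outcome | exposed) = 907/3083 = 0.29419
p₀ = P(outcome | unexposed) = 298/1523 = 0.19567
Under exogeneity and monotonicity, PN = (p₁ − p₀) / p₁.
PN = (0.29419 − 0.19567) / 0.29419 = 0.098528 / 0.29419 ≈ 0.3349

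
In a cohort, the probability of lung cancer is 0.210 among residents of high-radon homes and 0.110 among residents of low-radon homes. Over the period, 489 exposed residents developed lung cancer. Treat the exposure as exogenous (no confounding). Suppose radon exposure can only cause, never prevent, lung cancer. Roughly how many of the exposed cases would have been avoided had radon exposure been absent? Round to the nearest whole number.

Let p₁ = 0.21, p₀ = 0.11.
PN = (p₁ − p₀)/p₁ = (0.21 − 0.11) / 0.21 ≈ 0.47619.
Attributable cases ≈ PN × (exposed cases) = 0.47619 × 489 ≈ 232.86.

about 233 cases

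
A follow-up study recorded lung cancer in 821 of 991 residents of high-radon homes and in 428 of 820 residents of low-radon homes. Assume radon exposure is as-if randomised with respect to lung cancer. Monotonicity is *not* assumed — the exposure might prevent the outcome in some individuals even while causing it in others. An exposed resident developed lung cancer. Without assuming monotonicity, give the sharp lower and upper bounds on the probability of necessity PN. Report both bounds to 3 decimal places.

0.370 ≤ PN ≤ 0.577

p₁ = P(outcome | exposed) = 821/991 = 0.82846
p₀ = P(outcome | unexposed) = 428/820 = 0.52195
Under exogeneity alone the bounds on PN are max{0,(p₁−p₀)/p₁} ≤ PN ≤ min{1,(1−p₀)/p₁}.
  lower = (p₁ − p₀)/p₁ = 0.3065 / 0.82846 ≈ 0.3700
  upper = min{1, (1 − p₀)/p₁} = 0.47805 / 0.82846 ≈ 0.5770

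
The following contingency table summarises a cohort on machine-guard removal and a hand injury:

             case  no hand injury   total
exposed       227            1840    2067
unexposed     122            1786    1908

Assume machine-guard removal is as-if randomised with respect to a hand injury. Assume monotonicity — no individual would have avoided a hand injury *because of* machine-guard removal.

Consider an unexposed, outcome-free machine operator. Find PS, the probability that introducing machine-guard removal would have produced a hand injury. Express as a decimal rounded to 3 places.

p₁ = P(outcome | exposed) = 227/2067 = 0.10982
p₀ = P(outcome | unexposed) = 122/1908 = 0.063941
Under exogeneity and monotonicity, PS = (p₁ − p₀) / (1 − p₀).
PS = (0.10982 − 0.063941) / (1 − 0.063941) = 0.04588 / 0.93606 ≈ 0.0490

PS ≈ 0.049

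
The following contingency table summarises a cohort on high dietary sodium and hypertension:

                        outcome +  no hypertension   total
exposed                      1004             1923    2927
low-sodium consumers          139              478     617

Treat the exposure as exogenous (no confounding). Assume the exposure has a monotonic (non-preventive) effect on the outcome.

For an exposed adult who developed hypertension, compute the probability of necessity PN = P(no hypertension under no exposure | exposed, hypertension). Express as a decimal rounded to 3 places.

p₁ = P(outcome | exposed) = 1004/2927 = 0.34301
p₀ = P(outcome | unexposed) = 139/617 = 0.22528
Under exogeneity and monotonicity, PN = (p₁ − p₀)/p₁.
PN = (0.34301 − 0.22528) / 0.34301 ≈ 0.3432

PN ≈ 0.343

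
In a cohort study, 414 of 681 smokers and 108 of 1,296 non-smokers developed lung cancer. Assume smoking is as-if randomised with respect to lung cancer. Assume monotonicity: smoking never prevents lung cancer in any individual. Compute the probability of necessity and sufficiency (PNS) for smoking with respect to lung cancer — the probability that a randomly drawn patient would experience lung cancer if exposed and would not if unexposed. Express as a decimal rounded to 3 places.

PNS ≈ 0.525

p₁ = P(outcome | exposed) = 414/681 = 0.60793
p₀ = P(outcome | unexposed) = 108/1296 = 0.083333
Under exogeneity and monotonicity, PNS = p₁ − p₀.
PNS = 0.60793 − 0.083333 = 0.5246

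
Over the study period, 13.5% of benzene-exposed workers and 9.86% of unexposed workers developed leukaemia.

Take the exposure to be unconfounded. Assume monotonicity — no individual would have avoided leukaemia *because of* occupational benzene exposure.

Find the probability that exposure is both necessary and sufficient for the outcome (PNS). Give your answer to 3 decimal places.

PNS ≈ 0.036

p₁ = 0.135, p₀ = 0.0986.
Under exogeneity and monotonicity, PNS = p₁ − p₀.
PNS = 0.135 − 0.0986 = 0.0364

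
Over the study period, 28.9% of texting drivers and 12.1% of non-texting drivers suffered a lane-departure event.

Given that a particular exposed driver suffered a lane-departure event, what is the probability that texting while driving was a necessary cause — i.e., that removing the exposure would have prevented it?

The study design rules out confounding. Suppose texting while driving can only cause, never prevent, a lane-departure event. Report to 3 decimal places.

p₁ = 0.289, p₀ = 0.121.
Under exogeneity and monotonicity, PN = (p₁ − p₀) / p₁.
PN = (0.289 − 0.121) / 0.289 = 0.168 / 0.289 ≈ 0.5813

PN ≈ 0.581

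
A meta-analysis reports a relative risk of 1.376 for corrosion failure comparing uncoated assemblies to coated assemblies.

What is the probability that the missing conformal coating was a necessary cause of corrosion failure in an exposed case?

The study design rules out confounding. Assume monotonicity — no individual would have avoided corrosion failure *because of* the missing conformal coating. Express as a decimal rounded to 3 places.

Under exogeneity and monotonicity, PN = (RR − 1) / RR = 1 − 1/RR.
PN = (1.376 − 1) / 1.376 = 0.376 / 1.376 ≈ 0.2733

PN ≈ 0.273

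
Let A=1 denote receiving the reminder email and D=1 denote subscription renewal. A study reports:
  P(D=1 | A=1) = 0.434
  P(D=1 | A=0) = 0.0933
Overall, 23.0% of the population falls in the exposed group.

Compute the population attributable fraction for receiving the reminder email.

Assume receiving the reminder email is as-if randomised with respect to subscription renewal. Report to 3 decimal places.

Let p₁ = 0.434, p₀ = 0.0933.
Overall risk P(Y=1) = π·p₁ + (1−π)·p₀ = 0.23×0.434 + 0.77×0.0933 = 0.17166.
Under exogeneity, PAF = [P(Y=1) − p₀] / P(Y=1).
PAF = (0.17166 − 0.0933) / 0.17166 ≈ 0.4565

PAF ≈ 0.456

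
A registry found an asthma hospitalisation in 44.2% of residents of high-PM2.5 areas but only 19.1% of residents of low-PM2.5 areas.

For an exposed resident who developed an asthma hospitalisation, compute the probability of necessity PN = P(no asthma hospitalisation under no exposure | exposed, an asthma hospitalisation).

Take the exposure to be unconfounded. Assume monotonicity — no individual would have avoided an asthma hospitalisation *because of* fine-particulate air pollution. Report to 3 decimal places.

p₁ = 0.442, p₀ = 0.191.
Under exogeneity and monotonicity, PN = (p₁ − p₀) / p₁.
PN = (0.442 − 0.191) / 0.442 = 0.251 / 0.442 ≈ 0.5679

PN ≈ 0.568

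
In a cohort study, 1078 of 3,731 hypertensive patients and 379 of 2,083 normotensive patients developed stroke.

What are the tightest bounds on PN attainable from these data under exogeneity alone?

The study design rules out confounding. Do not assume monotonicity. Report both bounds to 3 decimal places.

p₁ = P(outcome | exposed) = 1078/3731 = 0.28893
p₀ = P(outcome | unexposed) = 379/2083 = 0.18195
Under exogeneity alone the bounds on PN are max{0,(p₁−p₀)/p₁} ≤ PN ≤ min{1,(1−p₀)/p₁}.
  lower = (p₁ − p₀)/p₁ = 0.10698 / 0.28893 ≈ 0.3703
  upper = min{1, (1 − p₀)/p₁} = 0.81805 / 0.28893 ≈ 2.8313 → capped at 1

0.370 ≤ PN ≤ 1.000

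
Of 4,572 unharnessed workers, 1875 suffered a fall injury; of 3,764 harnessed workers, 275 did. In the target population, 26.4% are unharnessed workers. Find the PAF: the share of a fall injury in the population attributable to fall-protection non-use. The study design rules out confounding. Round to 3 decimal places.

p₁ = P(outcome | exposed) = 1875/4572 = 0.4101
p₀ = P(outcome | unexposed) = 275/3764 = 0.073061
Overall risk P(Y=1) = π·p₁ + (1−π)·p₀ = 0.264×0.4101 + 0.736×0.073061 = 0.16204.
Under exogeneity, PAF = [P(Y=1) − p₀] / P(Y=1).
PAF = (0.16204 − 0.073061) / 0.16204 ≈ 0.5491

PAF ≈ 0.549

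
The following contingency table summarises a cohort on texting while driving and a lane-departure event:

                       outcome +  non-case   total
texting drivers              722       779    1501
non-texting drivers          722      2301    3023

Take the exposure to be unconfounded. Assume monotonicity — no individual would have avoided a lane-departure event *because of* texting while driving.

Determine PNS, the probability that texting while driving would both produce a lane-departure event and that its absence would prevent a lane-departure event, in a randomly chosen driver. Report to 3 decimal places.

p₁ = P(outcome | exposed) = 722/1501 = 0.48101
p₀ = P(outcome | unexposed) = 722/3023 = 0.23884
Under exogeneity and monotonicity, PNS = p₁ − p₀.
PNS = 0.48101 − 0.23884 = 0.24218

PNS ≈ 0.242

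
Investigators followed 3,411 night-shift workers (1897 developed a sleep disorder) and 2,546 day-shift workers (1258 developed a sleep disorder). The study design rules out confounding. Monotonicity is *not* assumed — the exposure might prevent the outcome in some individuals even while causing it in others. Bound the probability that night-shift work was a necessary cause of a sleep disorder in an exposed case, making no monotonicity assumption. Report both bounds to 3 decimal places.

p₁ = P(outcome | exposed) = 1897/3411 = 0.55614
p₀ = P(outcome | unexposed) = 1258/2546 = 0.49411
Under exogeneity alone the bounds on PN are max{0,(p₁−p₀)/p₁} ≤ PN ≤ min{1,(1−p₀)/p₁}.
  lower = (p₁ − p₀)/p₁ = 0.062033 / 0.55614 ≈ 0.1115
  upper = min{1, (1 − p₀)/p₁} = 0.50589 / 0.55614 ≈ 0.9096

0.112 ≤ PN ≤ 0.910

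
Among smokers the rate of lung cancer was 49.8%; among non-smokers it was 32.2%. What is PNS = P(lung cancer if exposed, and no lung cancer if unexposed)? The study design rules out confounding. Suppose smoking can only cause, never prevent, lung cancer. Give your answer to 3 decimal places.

PNS ≈ 0.176

p₁ = 0.498, p₀ = 0.322.
Under exogeneity and monotonicity, PNS = p₁ − p₀.
PNS = 0.498 − 0.322 = 0.176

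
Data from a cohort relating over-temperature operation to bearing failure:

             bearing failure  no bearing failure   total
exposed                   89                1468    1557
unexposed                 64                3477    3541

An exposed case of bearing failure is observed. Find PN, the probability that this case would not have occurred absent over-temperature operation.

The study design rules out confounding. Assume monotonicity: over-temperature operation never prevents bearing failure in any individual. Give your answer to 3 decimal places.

p₁ = P(outcome | exposed) = 89/1557 = 0.057161
p₀ = P(outcome | unexposed) = 64/3541 = 0.018074
Under exogeneity and monotonicity, PN = (p₁ − p₀) / p₁.
PN = (0.057161 − 0.018074) / 0.057161 = 0.039087 / 0.057161 ≈ 0.6838

PN ≈ 0.684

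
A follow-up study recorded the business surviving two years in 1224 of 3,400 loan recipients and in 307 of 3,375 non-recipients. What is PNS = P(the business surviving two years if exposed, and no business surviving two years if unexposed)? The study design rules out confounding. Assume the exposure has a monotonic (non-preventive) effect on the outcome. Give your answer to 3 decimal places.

p₁ = P(outcome | exposed) = 1224/3400 = 0.36
p₀ = P(outcome | unexposed) = 307/3375 = 0.090963
Under exogeneity and monotonicity, PNS = p₁ − p₀.
PNS = 0.36 − 0.090963 = 0.26904

PNS ≈ 0.269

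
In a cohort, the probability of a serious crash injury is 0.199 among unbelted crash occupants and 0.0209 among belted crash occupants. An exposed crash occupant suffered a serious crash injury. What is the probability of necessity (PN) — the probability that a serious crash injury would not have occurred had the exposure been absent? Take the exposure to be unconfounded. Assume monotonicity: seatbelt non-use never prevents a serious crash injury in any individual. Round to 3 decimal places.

PN ≈ 0.895

Let p₁ = 0.199, p₀ = 0.0209.
Under exogeneity and monotonicity, PN = (p₁ − p₀) / p₁.
PN = (0.199 − 0.0209) / 0.199 = 0.1781 / 0.199 ≈ 0.8950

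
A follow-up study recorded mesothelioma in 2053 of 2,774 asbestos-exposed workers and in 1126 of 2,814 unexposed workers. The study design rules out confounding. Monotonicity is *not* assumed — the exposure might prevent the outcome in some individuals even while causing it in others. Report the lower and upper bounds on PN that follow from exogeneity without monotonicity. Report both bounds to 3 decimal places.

0.459 ≤ PN ≤ 0.811

p₁ = P(outcome | exposed) = 2053/2774 = 0.74009
p₀ = P(outcome | unexposed) = 1126/2814 = 0.40014
Under exogeneity alone the bounds on PN are max{0,(p₁−p₀)/p₁} ≤ PN ≤ min{1,(1−p₀)/p₁}.
  lower = (p₁ − p₀)/p₁ = 0.33994 / 0.74009 ≈ 0.4593
  upper = min{1, (1 − p₀)/p₁} = 0.59986 / 0.74009 ≈ 0.8105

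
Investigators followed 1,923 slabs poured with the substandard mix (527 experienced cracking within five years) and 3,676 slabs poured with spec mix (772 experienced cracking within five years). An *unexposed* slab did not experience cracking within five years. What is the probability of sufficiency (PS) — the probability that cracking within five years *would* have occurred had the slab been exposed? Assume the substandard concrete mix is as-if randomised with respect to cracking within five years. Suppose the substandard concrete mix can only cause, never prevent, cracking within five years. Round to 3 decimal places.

PS ≈ 0.081

p₁ = P(outcome | exposed) = 527/1923 = 0.27405
p₀ = P(outcome | unexposed) = 772/3676 = 0.21001
Under exogeneity and monotonicity, PS = (p₁ − p₀) / (1 − p₀).
PS = (0.27405 − 0.21001) / (1 − 0.21001) = 0.06404 / 0.78999 ≈ 0.0811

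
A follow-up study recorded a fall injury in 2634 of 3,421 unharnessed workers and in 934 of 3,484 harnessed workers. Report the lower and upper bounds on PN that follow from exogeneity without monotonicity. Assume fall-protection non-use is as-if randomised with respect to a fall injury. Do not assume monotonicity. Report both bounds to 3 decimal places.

0.652 ≤ PN ≤ 0.951

p₁ = P(outcome | exposed) = 2634/3421 = 0.76995
p₀ = P(outcome | unexposed) = 934/3484 = 0.26808
Under exogeneity alone the bounds on PN are max{0,(p₁−p₀)/p₁} ≤ PN ≤ min{1,(1−p₀)/p₁}.
  lower = (p₁ − p₀)/p₁ = 0.50187 / 0.76995 ≈ 0.6518
  upper = min{1, (1 − p₀)/p₁} = 0.73192 / 0.76995 ≈ 0.9506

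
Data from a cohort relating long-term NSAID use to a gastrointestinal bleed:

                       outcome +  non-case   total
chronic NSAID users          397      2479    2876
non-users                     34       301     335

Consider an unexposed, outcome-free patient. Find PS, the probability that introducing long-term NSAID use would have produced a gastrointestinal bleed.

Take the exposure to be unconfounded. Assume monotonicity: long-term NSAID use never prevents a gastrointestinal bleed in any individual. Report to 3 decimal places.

PS ≈ 0.041

p₁ = P(outcome | exposed) = 397/2876 = 0.13804
p₀ = P(outcome | unexposed) = 34/335 = 0.10149
Under exogeneity and monotonicity, PS = (p₁ − p₀)/(1 − p₀).
PS = (0.13804 − 0.10149) / 0.89851 ≈ 0.0407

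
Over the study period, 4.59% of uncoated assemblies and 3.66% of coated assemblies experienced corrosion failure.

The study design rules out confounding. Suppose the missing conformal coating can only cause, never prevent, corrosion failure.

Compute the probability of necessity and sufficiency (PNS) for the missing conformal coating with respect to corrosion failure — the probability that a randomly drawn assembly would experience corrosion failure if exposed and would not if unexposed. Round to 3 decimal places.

PNS ≈ 0.009

p₁ = 0.0459, p₀ = 0.0366.
Under exogeneity and monotonicity, PNS = p₁ − p₀.
PNS = 0.0459 − 0.0366 = 0.0093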